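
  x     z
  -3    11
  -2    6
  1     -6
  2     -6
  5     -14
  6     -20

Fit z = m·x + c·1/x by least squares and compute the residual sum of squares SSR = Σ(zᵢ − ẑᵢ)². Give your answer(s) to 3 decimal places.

SSR = 9.297

With design matrix M, MᵀM = [[79, 6]; [6, 1511/900]] and Mᵀz = [-253, -109/5]ᵀ.
Determinant 79·(1511/900) − 6² = 86969/900.
m = ((-253)·(1511/900) − 6·(-109/5))/(86969/900) = -264563/86969; c = (79·(-109/5) − 6·(-253))/(86969/900) = -183780/86969.
Residuals: 101710/86969, -99202/86969, -73471/86969, 99202/86969, 142005/86969, -121372/86969; SSR = 808582/86969.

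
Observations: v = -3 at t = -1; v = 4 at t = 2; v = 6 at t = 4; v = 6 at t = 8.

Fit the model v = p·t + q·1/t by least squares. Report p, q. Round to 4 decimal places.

The normal system AᵀA·[p, q]ᵀ = Aᵀv is [[85, 4]; [4, 85/64]]·[p, q]ᵀ = [83, 29/4]ᵀ.
Eliminating q: (85/64)·(row 1) − 4·(row 2) gives (6201/64)·p = (85/64)·83 − 4·(29/4) = 5199/64, so p = 1733/2067.
Then q = ((29/4) − 4·(1733/2067))/(85/64) = 6064/2067.

p = 0.8384, q = 2.9337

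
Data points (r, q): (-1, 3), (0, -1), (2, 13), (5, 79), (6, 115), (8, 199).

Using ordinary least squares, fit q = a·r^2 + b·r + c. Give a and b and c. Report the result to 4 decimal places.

a = 3.0285, b = 0.7551, c = -0.1354

Compute the Gram sums: Σr^2·r^2 = 6034, Σr^2·r = 860, Σr^2 = 130, Σr·r = 130, Σr = 20, Σ1 = 6.
And Σr^2·q = 18906, Σr·q = 2700, Σq = 408.
Inverting the 3×3 Gram matrix, [a, b, c]ᵀ = [3289/1086, 410/543, -49/362]ᵀ.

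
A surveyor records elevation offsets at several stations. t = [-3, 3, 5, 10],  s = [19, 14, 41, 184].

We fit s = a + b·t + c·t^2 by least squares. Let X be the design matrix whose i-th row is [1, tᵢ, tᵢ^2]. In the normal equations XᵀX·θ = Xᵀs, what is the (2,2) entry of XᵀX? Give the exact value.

Row 2 ↔ basis t, column 2 ↔ basis t, so (XᵀX)_{2,2} = Σᵢ (t)·(t) = (-3)·(-3) + (3)·(3) + (5)·(5) + (10)·(10) = 143.

143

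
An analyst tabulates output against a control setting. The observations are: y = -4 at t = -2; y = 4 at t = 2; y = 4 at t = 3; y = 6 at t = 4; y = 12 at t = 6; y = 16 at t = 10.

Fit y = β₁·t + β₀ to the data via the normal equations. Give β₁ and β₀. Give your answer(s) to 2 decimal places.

Normal-equation sums: Σt·t = 169, Σt = 23, Σ1 = 6.
For Mᵀy: Σt·y = 284, Σy = 38.
det = 169·6 − 23² = 485.
β₁ = (284·6 − 23·38)/485 = 166/97; β₀ = (169·38 − 23·284)/485 = -22/97.

β₁ = 1.71, β₀ = -0.23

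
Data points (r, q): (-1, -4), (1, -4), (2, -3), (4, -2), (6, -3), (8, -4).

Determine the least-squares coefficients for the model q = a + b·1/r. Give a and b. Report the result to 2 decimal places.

a = -3.37, b = 0.22

Normal-equation sums: Σ1 = 6, Σ1/r = 25/24, Σ1/r·1/r = 1357/576.
For Xᵀq: Σq = -20, Σ1/r·q = -3.
XᵀX·[a, b]ᵀ = Xᵀq becomes [[6, 25/24]; [25/24, 1357/576]]·[a, b]ᵀ = [-20, -3]ᵀ.
Δ = 6·(1357/576) − (25/24)² = 7517/576.
a = ((-20)·(1357/576) − (25/24)·(-3))/(7517/576) = -25340/7517; b = (6·(-3) − (25/24)·(-20))/(7517/576) = 1632/7517.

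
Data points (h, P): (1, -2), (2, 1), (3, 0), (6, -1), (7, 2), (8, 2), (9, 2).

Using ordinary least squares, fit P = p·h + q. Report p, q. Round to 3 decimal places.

Setting ∂/∂p … = 0 gives: 244·p + 36·q = 42;  36·p + 7·q = 4.
(Σh·h = 244, Σh = 36, Σ1 = 7, Σh·P = 42, ΣP = 4.)
det = 244·7 − 36² = 412.
p = (42·7 − 36·4)/412 = 75/206; q = (244·4 − 36·42)/412 = -134/103.

p = 0.364, q = -1.301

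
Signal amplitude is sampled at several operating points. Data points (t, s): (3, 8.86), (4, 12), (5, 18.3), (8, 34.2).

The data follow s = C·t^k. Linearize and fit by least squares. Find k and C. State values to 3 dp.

k = 1.408, C = 1.827

Let Y = ln s. Fitting Y = k·ln t + ln C by least squares:
Sums: Σln t = 6.1738, Σ(ln t)² = 10.0431, Σln s = 11.1056, Σln t·ln s = 17.8650.
Normal system: [[10.0431, 6.1738]; [6.1738, 4]]·[k, ln C]ᵀ = [17.8650, 11.1056]ᵀ.
Solving (det = 2.0569): k = 1.40825, ln C = 0.60283, so C = exp(0.60283) = 1.82729.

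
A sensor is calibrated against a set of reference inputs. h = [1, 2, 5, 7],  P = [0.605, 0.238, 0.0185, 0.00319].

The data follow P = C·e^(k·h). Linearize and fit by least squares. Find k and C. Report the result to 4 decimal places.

Taking logs, ln P = k·h + ln C, so regress ln P on h.
AᵀA = [[79.0000, 15.0000]; [15.0000, 4]], rhs = [-63.5576, -11.6757]ᵀ  (here Σh = 15.0000, Σ(h)² = 79.0000, Σln P = -11.6757, Σh·ln P = -63.5576).
Solving (det = 91.0000): k = -0.86917, ln C = 0.34045, so C = exp(0.34045) = 1.40558.

k = -0.8692, C = 1.4056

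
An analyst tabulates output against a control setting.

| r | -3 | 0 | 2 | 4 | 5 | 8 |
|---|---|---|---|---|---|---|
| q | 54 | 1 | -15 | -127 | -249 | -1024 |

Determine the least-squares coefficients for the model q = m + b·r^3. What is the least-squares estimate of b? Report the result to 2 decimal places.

Normal-equation sums: Σ1 = 6, Σr^3 = 682, Σr^3·r^3 = 282658.
And Σq = -1360, Σr^3·q = -565119.
Normal equations: [[6, 682]; [682, 282658]]·[m, b]ᵀ = [-1360, -565119]ᵀ.
Eliminating b: 282658·(row 1) − 682·(row 2) gives 1230824·m = 282658·(-1360) − 682·(-565119) = 996278, so m = 16069/19852.
Then b = ((-565119) − 682·(16069/19852))/282658 = -1231597/615412.

b = -2.00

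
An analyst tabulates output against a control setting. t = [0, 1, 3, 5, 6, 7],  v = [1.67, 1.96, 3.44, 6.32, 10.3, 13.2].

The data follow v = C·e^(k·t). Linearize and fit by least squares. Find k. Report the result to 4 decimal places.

With ln vᵢ as the transformed response and tᵢ as the regressor:
Σt = 22.0000, Σ(t)² = 120.0000, Σln v = 9.1773, Σt·ln v = 45.6523.
Equations: 120.0000·k + 22.0000·ln C = 45.6523;  22.0000·k + 6·ln C = 9.1773.
Solving (det = 236.0000): k = 0.30514, ln C = 0.41071.

k = 0.3051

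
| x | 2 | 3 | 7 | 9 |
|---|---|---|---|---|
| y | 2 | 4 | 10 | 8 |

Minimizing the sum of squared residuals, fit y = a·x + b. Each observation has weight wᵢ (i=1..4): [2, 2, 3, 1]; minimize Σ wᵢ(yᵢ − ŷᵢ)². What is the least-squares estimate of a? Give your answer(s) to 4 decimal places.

a = 1.1852

From the data, Σwᵢ·x·x = 254, Σwᵢ·x = 40, Σwᵢ·1 = 8.
And Σwᵢ·x·y = 314, Σwᵢ·y = 50.
So MᵀWM·[a, b]ᵀ = MᵀWy: [[254, 40]; [40, 8]]·[a, b]ᵀ = [314, 50]ᵀ.
Δ = 254·8 − 40² = 432.
a = (314·8 − 40·50)/432 = 32/27; b = (254·50 − 40·314)/432 = 35/108.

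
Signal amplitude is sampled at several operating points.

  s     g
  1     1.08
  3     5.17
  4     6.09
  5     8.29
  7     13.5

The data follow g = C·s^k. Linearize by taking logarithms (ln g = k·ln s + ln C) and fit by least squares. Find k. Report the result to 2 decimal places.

k = 1.28

Let Y = ln g. Fitting Y = k·ln s + ln C by least squares:
XᵀX = [[9.5056, 6.0403]; [6.0403, 5]], rhs = [12.7781, 8.2442]ᵀ  (here Σln s = 6.0403, Σ(ln s)² = 9.5056, Σln g = 8.2442, Σln s·ln g = 12.7781).
Solving (det = 11.0434): k = 1.27616, ln C = 0.10718.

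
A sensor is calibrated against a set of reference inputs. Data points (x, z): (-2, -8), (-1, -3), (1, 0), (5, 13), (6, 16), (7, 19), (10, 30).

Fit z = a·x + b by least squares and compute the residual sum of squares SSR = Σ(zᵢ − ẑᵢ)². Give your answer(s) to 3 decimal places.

SSR = 7.427

Entries of AᵀA: Σx·x = 216, Σx = 26, Σ1 = 7.
Moment sums: Σx·z = 613, Σz = 67.
So AᵀA·[a, b]ᵀ = Aᵀz: [[216, 26]; [26, 7]]·[a, b]ᵀ = [613, 67]ᵀ.
det = 216·7 − 26² = 836.
a = (613·7 − 26·67)/836 = 2549/836; b = (216·67 − 26·613)/836 = -733/418.
Residuals: -31/209, 137/76, -57/44, -411/836, -113/209, -493/836, 24/19; SSR = 6209/836.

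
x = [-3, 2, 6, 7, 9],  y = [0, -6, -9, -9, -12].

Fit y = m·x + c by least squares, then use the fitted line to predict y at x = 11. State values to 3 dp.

ŷ = -13.626

Entries of MᵀM: Σx·x = 179, Σx = 21, Σ1 = 5.
And Σx·y = -237, Σy = -36.
So MᵀM·[m, c]ᵀ = Mᵀy: [[179, 21]; [21, 5]]·[m, c]ᵀ = [-237, -36]ᵀ.
Eliminating c: 5·(row 1) − 21·(row 2) gives 454·m = 5·(-237) − 21·(-36) = -429, so m = -429/454.
Then c = ((-36) − 21·(-429/454))/5 = -1467/454.
At x = 11: ŷ = (-429/454)·(11) + (-1467/454)·(1) = -3093/227.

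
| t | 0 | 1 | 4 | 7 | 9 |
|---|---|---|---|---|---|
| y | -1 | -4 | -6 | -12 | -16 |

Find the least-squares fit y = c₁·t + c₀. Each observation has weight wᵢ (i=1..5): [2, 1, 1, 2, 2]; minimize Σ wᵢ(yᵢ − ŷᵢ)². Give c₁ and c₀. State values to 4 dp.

With design matrix X, XᵀWX = [[277, 37]; [37, 8]] and XᵀWy = [-484, -68]ᵀ.
det = 277·8 − 37² = 847.
c₁ = ((-484)·8 − 37·(-68))/847 = -1356/847; c₀ = (277·(-68) − 37·(-484))/847 = -928/847.

c₁ = -1.6009, c₀ = -1.0956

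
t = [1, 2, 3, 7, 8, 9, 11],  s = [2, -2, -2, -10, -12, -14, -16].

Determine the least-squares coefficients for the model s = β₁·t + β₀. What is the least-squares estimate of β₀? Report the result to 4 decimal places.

Entries of XᵀX: Σt·t = 329, Σt = 41, Σ1 = 7.
And Σt·s = -476, Σs = -54.
XᵀX·[β₁, β₀]ᵀ = Xᵀs becomes [[329, 41]; [41, 7]]·[β₁, β₀]ᵀ = [-476, -54]ᵀ.
Determinant 329·7 − 41² = 622.
β₁ = ((-476)·7 − 41·(-54))/622 = -559/311; β₀ = (329·(-54) − 41·(-476))/622 = 875/311.

β₀ = 2.8135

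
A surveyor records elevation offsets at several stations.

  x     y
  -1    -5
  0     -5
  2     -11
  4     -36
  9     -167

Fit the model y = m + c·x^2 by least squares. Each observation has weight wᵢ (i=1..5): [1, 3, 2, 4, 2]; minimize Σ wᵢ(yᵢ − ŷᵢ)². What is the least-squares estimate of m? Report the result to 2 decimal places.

Sums needed: Σwᵢ·1 = 12, Σwᵢ·x^2 = 235, Σwᵢ·x^2·x^2 = 14179.
Right-hand side: Σwᵢ·y = -520, Σwᵢ·x^2·y = -29451.
Normal equations: [[12, 235]; [235, 14179]]·[m, c]ᵀ = [-520, -29451]ᵀ.
Eliminating c: 14179·(row 1) − 235·(row 2) gives 114923·m = 14179·(-520) − 235·(-29451) = -452095, so m = -452095/114923.
Then c = ((-29451) − 235·(-452095/114923))/14179 = -231212/114923.

m = -3.93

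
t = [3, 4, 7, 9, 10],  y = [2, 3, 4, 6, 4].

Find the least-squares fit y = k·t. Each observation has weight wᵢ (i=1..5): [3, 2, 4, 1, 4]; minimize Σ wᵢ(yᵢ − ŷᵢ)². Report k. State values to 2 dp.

k = 0.50

Setting ∂/∂k … = 0 gives: 736·k = 368.
(Σwᵢ·t·t = 736, Σwᵢ·t·y = 368.)
k = 368/736 = 0.5.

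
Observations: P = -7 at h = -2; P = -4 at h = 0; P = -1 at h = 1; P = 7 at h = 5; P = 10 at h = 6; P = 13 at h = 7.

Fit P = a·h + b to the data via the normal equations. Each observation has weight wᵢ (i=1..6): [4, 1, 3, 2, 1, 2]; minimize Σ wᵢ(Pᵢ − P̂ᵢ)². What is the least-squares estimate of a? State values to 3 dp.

a = 2.170

Forming XᵀWX = [[203, 25]; [25, 13]] and XᵀWP = [365, 15]ᵀ gives XᵀWX·[a, b]ᵀ = XᵀWP.
Eliminating b: 13·(row 1) − 25·(row 2) gives 2014·a = 13·365 − 25·15 = 4370, so a = 115/53.
Then b = (15 − 25·(115/53))/13 = -160/53.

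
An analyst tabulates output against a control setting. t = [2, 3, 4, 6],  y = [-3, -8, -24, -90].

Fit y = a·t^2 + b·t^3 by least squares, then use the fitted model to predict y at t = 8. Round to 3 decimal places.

Normal-equation sums: Σt^2·t^2 = 1649, Σt^2·t^3 = 9075, Σt^3·t^3 = 51545.
And Σt^2·y = -3708, Σt^3·y = -21216.
Eliminating b: 51545·(row 1) − 9075·(row 2) gives 2642080·a = 51545·(-3708) − 9075·(-21216) = 1406340, so a = 70317/132104.
Then b = ((-21216) − 9075·(70317/132104))/51545 = -333771/660520.
At t = 8: ŷ = (70317/132104)·(64) + (-333771/660520)·(512) = -18548664/82565.

ŷ = -224.655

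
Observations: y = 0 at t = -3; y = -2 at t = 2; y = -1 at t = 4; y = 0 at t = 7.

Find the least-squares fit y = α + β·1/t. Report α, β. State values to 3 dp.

Setting ∂/∂α … = 0 gives: 4·α + (47/84)·β = -3;  (47/84)·α + (3133/7056)·β = -5/4.
Eliminating β: (3133/7056)·(row 1) − (47/84)·(row 2) gives (1147/784)·α = (3133/7056)·(-3) − (47/84)·(-5/4) = -31/49, so α = -16/37.
Then β = ((-5/4) − (47/84)·(-16/37))/(3133/7056) = -84/37.

α = -0.432, β = -2.270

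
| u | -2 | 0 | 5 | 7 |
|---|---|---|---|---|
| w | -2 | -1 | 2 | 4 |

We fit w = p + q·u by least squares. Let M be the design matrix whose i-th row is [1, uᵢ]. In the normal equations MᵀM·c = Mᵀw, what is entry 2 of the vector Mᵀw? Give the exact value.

42

Entry 2 ↔ basis u, so (Mᵀw)_{2} = Σᵢ (u)·wᵢ = (-2)·(-2) + (0)·(-1) + (5)·(2) + (7)·(4) = 42.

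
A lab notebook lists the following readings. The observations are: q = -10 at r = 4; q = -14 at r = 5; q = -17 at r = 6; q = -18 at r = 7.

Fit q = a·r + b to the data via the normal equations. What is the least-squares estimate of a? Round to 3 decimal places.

a = -2.700

Sums needed: Σr·r = 126, Σr = 22, Σ1 = 4.
For Aᵀq: Σr·q = -338, Σq = -59.
Normal equations: [[126, 22]; [22, 4]]·[a, b]ᵀ = [-338, -59]ᵀ.
Determinant 126·4 − 22² = 20.
a = ((-338)·4 − 22·(-59))/20 = -27/10; b = (126·(-59) − 22·(-338))/20 = 1/10.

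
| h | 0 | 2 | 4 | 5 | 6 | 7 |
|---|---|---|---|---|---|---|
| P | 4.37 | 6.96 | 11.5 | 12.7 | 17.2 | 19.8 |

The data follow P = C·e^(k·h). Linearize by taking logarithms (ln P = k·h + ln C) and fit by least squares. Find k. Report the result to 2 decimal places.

k = 0.22

Linearized form: ln P = k·h + ln C. From the 6 transformed points,
Σh = 24.0000, Σ(h)² = 130.0000, Σln P = 14.2295, Σh·ln P = 64.3270.
Equations: 130.0000·k + 24.0000·ln C = 64.3270;  24.0000·k + 6·ln C = 14.2295.
Slope k = (n·Σh·ln P − Σh·Σln P)/(n·Σ(h)² − (Σh)²) = (6·64.3270 − 24.0000·14.2295)/204.0000 = 0.21791; ln C = (Σln P − k·Σh)/n = 1.49993.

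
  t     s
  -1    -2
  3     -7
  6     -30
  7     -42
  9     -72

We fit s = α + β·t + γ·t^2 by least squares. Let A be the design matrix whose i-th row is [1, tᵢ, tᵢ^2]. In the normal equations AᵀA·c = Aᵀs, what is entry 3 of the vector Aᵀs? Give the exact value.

-9035

Entry 3 ↔ basis t^2, so (Aᵀs)_{3} = Σᵢ (t^2)·sᵢ = (1)·(-2) + (9)·(-7) + (36)·(-30) + (49)·(-42) + (81)·(-72) = -9035.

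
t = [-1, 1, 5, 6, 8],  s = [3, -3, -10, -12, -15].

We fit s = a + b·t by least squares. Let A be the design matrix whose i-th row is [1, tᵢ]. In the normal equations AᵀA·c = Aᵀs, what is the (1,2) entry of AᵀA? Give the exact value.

Row 1 ↔ basis 1, column 2 ↔ basis t, so (AᵀA)_{1,2} = Σᵢ t = (1)·(-1) + (1)·(1) + (1)·(5) + (1)·(6) + (1)·(8) = 19.

19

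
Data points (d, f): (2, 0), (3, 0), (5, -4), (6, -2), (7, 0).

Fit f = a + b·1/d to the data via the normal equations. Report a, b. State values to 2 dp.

a = -2.65, b = 5.39

With design matrix A, AᵀA = [[5, 47/35]; [47/35, 9907/22050]] and Aᵀf = [-6, -17/15]ᵀ.
Determinant 5·(9907/22050) − (47/35)² = 9773/22050.
a = ((-6)·(9907/22050) − (47/35)·(-17/15))/(9773/22050) = -25884/9773; b = (5·(-17/15) − (47/35)·(-6))/(9773/22050) = 52710/9773.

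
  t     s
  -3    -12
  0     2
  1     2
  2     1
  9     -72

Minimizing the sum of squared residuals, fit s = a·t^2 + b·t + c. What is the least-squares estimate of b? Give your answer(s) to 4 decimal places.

XᵀX·[a, b, c]ᵀ = Xᵀs reads: 6659·a + 711·b + 95·c = -5934;  711·a + 95·b + 9·c = -608;  95·a + 9·b + 5·c = -79.
Row-reducing yields a = -244471/227238, b = 110689/75746, c = 228434/113619.

b = 1.4613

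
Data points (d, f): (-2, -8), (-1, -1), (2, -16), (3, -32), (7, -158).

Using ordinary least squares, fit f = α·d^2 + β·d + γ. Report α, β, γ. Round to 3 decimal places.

α = -2.950, β = -1.915, γ = -0.027

Sums needed: Σd^2·d^2 = 2515, Σd^2·d = 369, Σd^2 = 67, Σd·d = 67, Σd = 9, Σ1 = 5.
For Aᵀf: Σd^2·f = -8127, Σd·f = -1217, Σf = -215.
Normal equations: [[2515, 369, 67]; [369, 67, 9]; [67, 9, 5]]·[α, β, γ]ᵀ = [-8127, -1217, -215]ᵀ.
Solving the 3×3 system (Gaussian elimination) gives α = -37703/12782, β = -24481/12782, γ = -170/6391.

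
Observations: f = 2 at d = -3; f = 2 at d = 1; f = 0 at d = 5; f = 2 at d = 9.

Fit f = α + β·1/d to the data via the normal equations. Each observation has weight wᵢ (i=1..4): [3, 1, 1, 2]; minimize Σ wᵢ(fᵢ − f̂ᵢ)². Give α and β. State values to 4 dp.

α = 1.7266, β = -0.2035

Forming AᵀWA = [[7, 19/45]; [19/45, 2831/2025]] and AᵀWf = [12, 4/9]ᵀ gives AᵀWA·[α, β]ᵀ = AᵀWf.
Δ = 7·(2831/2025) − (19/45)² = 19456/2025.
α = (12·(2831/2025) − (19/45)·(4/9))/(19456/2025) = 221/128; β = (7·(4/9) − (19/45)·12)/(19456/2025) = -495/2432.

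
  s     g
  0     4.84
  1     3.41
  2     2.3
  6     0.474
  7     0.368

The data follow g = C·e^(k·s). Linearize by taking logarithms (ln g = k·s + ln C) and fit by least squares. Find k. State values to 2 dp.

k = -0.38

Taking logs, ln g = k·s + ln C, so regress ln g on s.
Over the data: Σs = 16.0000, Σ(s)² = 90.0000, Σln g = 1.8903, Σs·ln g = -8.5845.
Normal system: [[90.0000, 16.0000]; [16.0000, 5]]·[k, ln C]ᵀ = [-8.5845, 1.8903]ᵀ.
Δ = 90.0000·5 − (16.0000)² = 194.0000; k = (-8.5845·5 − 16.0000·1.8903)/194.0000 = -0.37715, ln C = (90.0000·1.8903 − 16.0000·-8.5845)/194.0000 = 1.58495.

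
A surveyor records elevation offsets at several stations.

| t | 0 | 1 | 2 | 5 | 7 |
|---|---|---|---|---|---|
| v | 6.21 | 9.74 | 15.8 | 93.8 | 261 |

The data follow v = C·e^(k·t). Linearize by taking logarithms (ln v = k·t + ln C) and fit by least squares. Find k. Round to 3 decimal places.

Linearized form: ln v = k·t + ln C. From the 5 transformed points,
AᵀA = [[79.0000, 15.0000]; [15.0000, 5]], rhs = [69.4537, 16.9681]ᵀ  (here Σt = 15.0000, Σ(t)² = 79.0000, Σln v = 16.9681, Σt·ln v = 69.4537).
Δ = 79.0000·5 − (15.0000)² = 170.0000; k = (69.4537·5 − 15.0000·16.9681)/170.0000 = 0.54557, ln C = (79.0000·16.9681 − 15.0000·69.4537)/170.0000 = 1.75690.

k = 0.546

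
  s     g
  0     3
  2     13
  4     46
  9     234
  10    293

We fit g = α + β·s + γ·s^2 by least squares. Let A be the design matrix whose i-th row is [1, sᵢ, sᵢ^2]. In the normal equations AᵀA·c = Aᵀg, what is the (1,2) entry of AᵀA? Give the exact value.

Row 1 ↔ basis 1, column 2 ↔ basis s, so (AᵀA)_{1,2} = Σᵢ s = (1)·(0) + (1)·(2) + (1)·(4) + (1)·(9) + (1)·(10) = 25.

25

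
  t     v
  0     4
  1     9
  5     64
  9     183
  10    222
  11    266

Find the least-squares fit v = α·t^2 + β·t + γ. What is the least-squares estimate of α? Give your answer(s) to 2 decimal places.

The normal equations are: 31828·α + 3186·β + 328·γ = 70818;  3186·α + 328·β + 36·γ = 7122;  328·α + 36·β + 6·γ = 748.
Row-reducing yields α = 15391/7819, β = 16509/7819, γ = 34340/7819.

α = 1.97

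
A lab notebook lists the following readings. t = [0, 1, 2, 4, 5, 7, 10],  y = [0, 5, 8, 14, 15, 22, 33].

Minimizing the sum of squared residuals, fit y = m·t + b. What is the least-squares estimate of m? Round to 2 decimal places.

m = 3.13

Setting ∂/∂m … = 0 gives: 195·m + 29·b = 636;  29·m + 7·b = 97.
(Σt·t = 195, Σt = 29, Σ1 = 7, Σt·y = 636, Σy = 97.)
Determinant 195·7 − 29² = 524.
m = (636·7 − 29·97)/524 = 1639/524; b = (195·97 − 29·636)/524 = 471/524.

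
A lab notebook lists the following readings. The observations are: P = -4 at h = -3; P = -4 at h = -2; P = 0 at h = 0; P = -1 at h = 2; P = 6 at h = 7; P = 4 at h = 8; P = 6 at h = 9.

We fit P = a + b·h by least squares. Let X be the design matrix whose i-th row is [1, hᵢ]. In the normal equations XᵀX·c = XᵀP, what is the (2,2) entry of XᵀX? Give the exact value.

Row 2 ↔ basis h, column 2 ↔ basis h, so (XᵀX)_{2,2} = Σᵢ (h)·(h) = (-3)·(-3) + (-2)·(-2) + (0)·(0) + (2)·(2) + (7)·(7) + (8)·(8) + (9)·(9) = 211.

211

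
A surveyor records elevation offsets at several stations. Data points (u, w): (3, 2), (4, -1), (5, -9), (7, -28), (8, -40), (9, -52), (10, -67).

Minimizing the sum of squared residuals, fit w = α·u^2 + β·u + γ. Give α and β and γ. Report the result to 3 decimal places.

α = -0.791, β = 0.271, γ = 9.252

Sums needed: Σu^2·u^2 = 24020, Σu^2·u = 2800, Σu^2 = 344, Σu·u = 344, Σu = 46, Σ1 = 7.
For Aᵀw: Σu^2·w = -15067, Σu·w = -1697, Σw = -195.
Normal equations: [[24020, 2800, 344]; [2800, 344, 46]; [344, 46, 7]]·[α, β, γ]ᵀ = [-15067, -1697, -195]ᵀ.
Solving the 3×3 system (Gaussian elimination) gives α = -383/484, β = 131/484, γ = 2239/242.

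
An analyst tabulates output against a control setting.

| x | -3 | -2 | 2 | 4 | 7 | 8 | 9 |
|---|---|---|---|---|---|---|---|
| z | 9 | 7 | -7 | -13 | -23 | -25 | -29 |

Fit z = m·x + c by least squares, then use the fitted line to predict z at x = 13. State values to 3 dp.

ẑ = -41.676

Forming AᵀA = [[227, 25]; [25, 7]] and Aᵀz = [-729, -81]ᵀ gives AᵀA·[m, c]ᵀ = Aᵀz.
Δ = 227·7 − 25² = 964.
m = ((-729)·7 − 25·(-81))/964 = -1539/482; c = (227·(-81) − 25·(-729))/964 = -81/482.
At x = 13: ẑ = (-1539/482)·(13) + (-81/482)·(1) = -10044/241.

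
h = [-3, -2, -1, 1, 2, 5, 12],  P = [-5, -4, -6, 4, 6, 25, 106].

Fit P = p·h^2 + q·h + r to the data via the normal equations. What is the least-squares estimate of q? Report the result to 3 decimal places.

q = 2.800

The normal equations are: 21476·p + 1826·q + 188·r = 15850;  1826·p + 188·q + 14·r = 1442;  188·p + 14·q + 7·r = 126.
(Σh^2·h^2 = 21476, Σh^2·h = 1826, Σh^2 = 188, Σh·h = 188, Σh = 14, Σ1 = 7, Σh^2·P = 15850, Σh·P = 1442, ΣP = 126.)
Inverting the 3×3 Gram matrix, [p, q, r]ᵀ = [94171/184029, 515291/184029, -82408/61343]ᵀ.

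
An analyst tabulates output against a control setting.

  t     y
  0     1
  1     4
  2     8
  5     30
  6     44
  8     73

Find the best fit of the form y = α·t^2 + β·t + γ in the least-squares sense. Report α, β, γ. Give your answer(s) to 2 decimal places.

α = 0.99, β = 0.98, γ = 1.54

Sums needed: Σt^2·t^2 = 6034, Σt^2·t = 862, Σt^2 = 130, Σt·t = 130, Σt = 22, Σ1 = 6.
Moment sums: Σt^2·y = 7042, Σt·y = 1018, Σy = 160.
XᵀX·[α, β, γ]ᵀ = Xᵀy becomes [[6034, 862, 130]; [862, 130, 22]; [130, 22, 6]]·[α, β, γ]ᵀ = [7042, 1018, 160]ᵀ.
Row-reducing yields α = 159/160, β = 157/160, γ = 123/80.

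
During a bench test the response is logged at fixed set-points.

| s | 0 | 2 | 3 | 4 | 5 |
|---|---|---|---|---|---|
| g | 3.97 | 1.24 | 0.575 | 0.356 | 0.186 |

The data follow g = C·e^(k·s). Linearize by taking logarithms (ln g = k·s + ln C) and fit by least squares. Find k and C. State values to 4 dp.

Taking logs, ln g = k·s + ln C, so regress ln g on s.
Σs = 14.0000, Σ(s)² = 54.0000, Σln g = -1.6743, Σs·ln g = -13.7713.
Equations: 54.0000·k + 14.0000·ln C = -13.7713;  14.0000·k + 5·ln C = -1.6743.
Δ = 54.0000·5 − (14.0000)² = 74.0000; k = (-13.7713·5 − 14.0000·-1.6743)/74.0000 = -0.61372, ln C = (54.0000·-1.6743 − 14.0000·-13.7713)/74.0000 = 1.38356, so C = exp(1.38356) = 3.98908.

k = -0.6137, C = 3.9891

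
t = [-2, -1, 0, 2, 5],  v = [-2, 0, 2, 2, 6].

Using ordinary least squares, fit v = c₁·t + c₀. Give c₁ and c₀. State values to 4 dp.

Entries of AᵀA: Σt·t = 34, Σt = 4, Σ1 = 5.
Right-hand side: Σt·v = 38, Σv = 8.
Δ = 34·5 − 4² = 154.
c₁ = (38·5 − 4·8)/154 = 79/77; c₀ = (34·8 − 4·38)/154 = 60/77.

c₁ = 1.0260, c₀ = 0.7792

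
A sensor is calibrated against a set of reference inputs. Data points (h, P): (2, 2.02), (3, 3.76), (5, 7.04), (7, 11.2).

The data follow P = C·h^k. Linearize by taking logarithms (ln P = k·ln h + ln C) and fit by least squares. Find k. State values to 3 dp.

With ln Pᵢ as the transformed response and ln hᵢ as the regressor:
XᵀX = [[8.0643, 5.3471]; [5.3471, 4]], rhs = [9.7845, 6.3950]ᵀ  (here Σln h = 5.3471, Σ(ln h)² = 8.0643, Σln P = 6.3950, Σln h·ln P = 9.7845).
Solving (det = 3.6655): k = 1.34856, ln C = -0.20396.

k = 1.349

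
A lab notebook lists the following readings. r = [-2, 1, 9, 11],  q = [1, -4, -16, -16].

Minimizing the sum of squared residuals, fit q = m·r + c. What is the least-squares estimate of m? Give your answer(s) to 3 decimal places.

m = -1.368

The normal system MᵀM·[m, c]ᵀ = Mᵀq is [[207, 19]; [19, 4]]·[m, c]ᵀ = [-326, -35]ᵀ.
Eliminating c: 4·(row 1) − 19·(row 2) gives 467·m = 4·(-326) − 19·(-35) = -639, so m = -639/467.
Then c = ((-35) − 19·(-639/467))/4 = -1051/467.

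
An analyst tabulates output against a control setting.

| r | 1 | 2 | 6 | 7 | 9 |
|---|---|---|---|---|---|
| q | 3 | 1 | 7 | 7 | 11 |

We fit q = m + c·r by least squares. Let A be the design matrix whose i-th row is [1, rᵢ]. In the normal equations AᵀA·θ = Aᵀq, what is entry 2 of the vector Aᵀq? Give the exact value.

Entry 2 ↔ basis r, so (Aᵀq)_{2} = Σᵢ (r)·qᵢ = (1)·(3) + (2)·(1) + (6)·(7) + (7)·(7) + (9)·(11) = 195.

195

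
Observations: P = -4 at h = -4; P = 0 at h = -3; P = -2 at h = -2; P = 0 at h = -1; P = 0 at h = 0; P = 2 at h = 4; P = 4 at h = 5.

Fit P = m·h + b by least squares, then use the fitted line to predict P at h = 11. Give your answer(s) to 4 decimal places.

Forming MᵀM = [[71, -1]; [-1, 7]] and MᵀP = [48, 0]ᵀ gives MᵀM·[m, b]ᵀ = MᵀP.
Determinant 71·7 − (-1)² = 496.
m = (48·7 − (-1)·0)/496 = 21/31; b = (71·0 − (-1)·48)/496 = 3/31.
At h = 11: P̂ = (21/31)·(11) + (3/31)·(1) = 234/31.

P̂ = 7.5484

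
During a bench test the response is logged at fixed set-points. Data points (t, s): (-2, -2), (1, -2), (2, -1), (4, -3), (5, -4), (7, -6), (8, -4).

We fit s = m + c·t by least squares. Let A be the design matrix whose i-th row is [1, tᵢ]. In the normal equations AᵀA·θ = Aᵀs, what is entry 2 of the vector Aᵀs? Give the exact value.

Entry 2 ↔ basis t, so (Aᵀs)_{2} = Σᵢ (t)·sᵢ = (-2)·(-2) + (1)·(-2) + (2)·(-1) + (4)·(-3) + (5)·(-4) + (7)·(-6) + (8)·(-4) = -106.

-106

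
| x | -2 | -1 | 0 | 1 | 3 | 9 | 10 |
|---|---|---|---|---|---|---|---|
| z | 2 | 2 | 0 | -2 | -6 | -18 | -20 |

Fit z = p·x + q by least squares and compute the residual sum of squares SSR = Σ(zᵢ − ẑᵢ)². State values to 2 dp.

Entries of MᵀM: Σx·x = 196, Σx = 20, Σ1 = 7.
Right-hand side: Σx·z = -388, Σz = -42.
So MᵀM·[p, q]ᵀ = Mᵀz: [[196, 20]; [20, 7]]·[p, q]ᵀ = [-388, -42]ᵀ.
Δ = 196·7 − 20² = 972.
p = ((-388)·7 − 20·(-42))/972 = -469/243; q = (196·(-42) − 20·(-388))/972 = -118/243.
Residuals: -334/243, 5/9, 118/243, 101/243, 67/243, -35/243, -52/243; SSR = 668/243.

SSR = 2.75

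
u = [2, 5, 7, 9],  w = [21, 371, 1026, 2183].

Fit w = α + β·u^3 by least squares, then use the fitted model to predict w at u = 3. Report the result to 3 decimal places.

Entries of XᵀX: Σ1 = 4, Σu^3 = 1205, Σu^3·u^3 = 664779.
Moment sums: Σw = 3601, Σu^3·w = 1989868.
So XᵀX·[α, β]ᵀ = Xᵀw: [[4, 1205]; [1205, 664779]]·[α, β]ᵀ = [3601, 1989868]ᵀ.
Eliminating β: 664779·(row 1) − 1205·(row 2) gives 1207091·α = 664779·3601 − 1205·1989868 = -3921761, so α = -3921761/1207091.
Then β = (1989868 − 1205·(-3921761/1207091))/664779 = 3620267/1207091.
At u = 3: ŵ = (-3921761/1207091)·(1) + (3620267/1207091)·(27) = 93825448/1207091.

ŵ = 77.729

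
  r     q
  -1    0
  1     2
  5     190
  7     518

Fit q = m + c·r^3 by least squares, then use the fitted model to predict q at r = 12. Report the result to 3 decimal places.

q̂ = 2605.818

From the data, Σ1 = 4, Σr^3 = 468, Σr^3·r^3 = 133276.
Right-hand side: Σq = 710, Σr^3·q = 201426.
Determinant 4·133276 − 468² = 314080.
m = (710·133276 − 468·201426)/314080 = 862/755; c = (4·201426 − 468·710)/314080 = 29589/19630.
At r = 12: q̂ = (862/755)·(1) + (29589/19630)·(1728) = 25576102/9815.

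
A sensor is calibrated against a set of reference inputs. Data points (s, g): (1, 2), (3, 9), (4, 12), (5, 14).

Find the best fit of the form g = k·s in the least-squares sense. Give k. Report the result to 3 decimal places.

k = 2.882

The normal system AᵀA·[k]ᵀ = Aᵀg is [[51]]·[k]ᵀ = [147]ᵀ.
k = 147/51 = 2.88235.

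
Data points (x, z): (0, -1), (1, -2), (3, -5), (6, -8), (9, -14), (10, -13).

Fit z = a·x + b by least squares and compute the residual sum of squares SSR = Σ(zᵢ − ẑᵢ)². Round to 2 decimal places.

SSR = 3.35

AᵀA·[a, b]ᵀ = Aᵀz reads: 227·a + 29·b = -321;  29·a + 6·b = -43.
(Σx·x = 227, Σx = 29, Σ1 = 6, Σx·z = -321, Σz = -43.)
det = 227·6 − 29² = 521.
a = ((-321)·6 − 29·(-43))/521 = -679/521; b = (227·(-43) − 29·(-321))/521 = -452/521.
Residuals: -69/521, 89/521, -116/521, 358/521, -731/521, 469/521; SSR = 1744/521.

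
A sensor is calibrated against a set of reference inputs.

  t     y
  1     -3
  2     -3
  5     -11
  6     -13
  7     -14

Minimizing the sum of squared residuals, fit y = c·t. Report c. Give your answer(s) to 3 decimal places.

Forming XᵀX = [[115]] and Xᵀy = [-240]ᵀ gives XᵀX·[c]ᵀ = Xᵀy.
Hence c = -240 / 115 ≈ -2.08696.

c = -2.087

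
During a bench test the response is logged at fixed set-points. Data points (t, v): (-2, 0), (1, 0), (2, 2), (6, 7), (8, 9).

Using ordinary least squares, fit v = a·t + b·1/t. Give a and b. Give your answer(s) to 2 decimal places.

a = 1.16, b = -1.61

The normal equations are: 109·a + 5·b = 118;  5·a + (889/576)·b = 79/24.
Δ = 109·(889/576) − 5² = 82501/576.
a = (118·(889/576) − 5·(79/24))/(82501/576) = 95422/82501; b = (109·(79/24) − 5·118)/(82501/576) = -133176/82501.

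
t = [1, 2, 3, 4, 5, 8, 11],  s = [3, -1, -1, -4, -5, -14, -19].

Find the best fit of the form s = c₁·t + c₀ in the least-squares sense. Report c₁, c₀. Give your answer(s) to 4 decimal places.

XᵀX·[c₁, c₀]ᵀ = Xᵀs reads: 240·c₁ + 34·c₀ = -364;  34·c₁ + 7·c₀ = -41.
(Σt·t = 240, Σt = 34, Σ1 = 7, Σt·s = -364, Σs = -41.)
Determinant 240·7 − 34² = 524.
c₁ = ((-364)·7 − 34·(-41))/524 = -577/262; c₀ = (240·(-41) − 34·(-364))/524 = 634/131.

c₁ = -2.2023, c₀ = 4.8397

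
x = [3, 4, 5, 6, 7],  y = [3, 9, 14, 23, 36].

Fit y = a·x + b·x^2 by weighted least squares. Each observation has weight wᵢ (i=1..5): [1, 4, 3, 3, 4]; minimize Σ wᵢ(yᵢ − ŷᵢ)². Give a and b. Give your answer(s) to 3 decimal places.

Sums needed: Σwᵢ·x·x = 452, Σwᵢ·x·x^2 = 2678, Σwᵢ·x^2·x^2 = 16472.
And Σwᵢ·x·y = 1785, Σwᵢ·x^2·y = 11193.
Determinant 452·16472 − 2678² = 273660.
a = (1785·16472 − 2678·11193)/273660 = -95389/45610; b = (452·11193 − 2678·1785)/273660 = 46501/45610.

a = -2.091, b = 1.020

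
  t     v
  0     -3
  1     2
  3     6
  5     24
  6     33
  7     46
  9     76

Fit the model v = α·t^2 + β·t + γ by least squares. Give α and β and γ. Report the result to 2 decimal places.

α = 0.92, β = 0.36, γ = -1.70

From the data, Σt^2·t^2 = 10965, Σt^2·t = 1441, Σt^2 = 201, Σt·t = 201, Σt = 31, Σ1 = 7.
And Σt^2·v = 10254, Σt·v = 1344, Σv = 184.
Row-reducing yields α = 44125/48041, β = 17484/48041, γ = -11665/6863.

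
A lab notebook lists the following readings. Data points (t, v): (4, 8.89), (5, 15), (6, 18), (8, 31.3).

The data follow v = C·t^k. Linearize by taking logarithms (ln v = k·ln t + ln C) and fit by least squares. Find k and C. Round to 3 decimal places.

k = 1.758, C = 0.810

Taking logs, ln v = k·ln t + ln C, so regress ln v on ln t.
AᵀA = [[12.0466, 6.8669]; [6.8669, 4]], rhs = [19.7270, 11.2270]ᵀ  (here Σln t = 6.8669, Σ(ln t)² = 12.0466, Σln v = 11.2270, Σln t·ln v = 19.7270).
Slope k = (n·Σln t·ln v − Σln t·Σln v)/(n·Σ(ln t)² − (Σln t)²) = (4·19.7270 − 6.8669·11.2270)/1.0316 = 1.75788; ln C = (Σln v − k·Σln t)/n = -0.21106, so C = exp(-0.21106) = 0.80972.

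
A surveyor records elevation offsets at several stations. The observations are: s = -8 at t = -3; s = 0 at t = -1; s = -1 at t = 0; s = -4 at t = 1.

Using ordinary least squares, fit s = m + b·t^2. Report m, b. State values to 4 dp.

m = -1.1517, b = -0.7630

The normal system XᵀX·[m, b]ᵀ = Xᵀs is [[4, 11]; [11, 83]]·[m, b]ᵀ = [-13, -76]ᵀ.
Eliminating b: 83·(row 1) − 11·(row 2) gives 211·m = 83·(-13) − 11·(-76) = -243, so m = -243/211.
Then b = ((-76) − 11·(-243/211))/83 = -161/211.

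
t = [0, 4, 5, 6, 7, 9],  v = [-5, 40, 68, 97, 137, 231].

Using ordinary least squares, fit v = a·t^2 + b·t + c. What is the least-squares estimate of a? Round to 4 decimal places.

a = 2.9798

Entries of MᵀM: Σt^2·t^2 = 11139, Σt^2·t = 1477, Σt^2 = 207, Σt·t = 207, Σt = 31, Σ1 = 6.
For Mᵀv: Σt^2·v = 31256, Σt·v = 4120, Σv = 568.
So MᵀM·[a, b, c]ᵀ = Mᵀv: [[11139, 1477, 207]; [1477, 207, 31]; [207, 31, 6]]·[a, b, c]ᵀ = [31256, 4120, 568]ᵀ.
Row-reducing yields a = 4729/1587, b = -327/529, c = -7846/1587.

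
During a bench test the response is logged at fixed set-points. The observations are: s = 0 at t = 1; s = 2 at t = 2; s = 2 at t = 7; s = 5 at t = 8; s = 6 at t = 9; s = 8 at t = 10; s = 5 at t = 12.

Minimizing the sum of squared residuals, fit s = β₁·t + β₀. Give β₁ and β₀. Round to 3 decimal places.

β₁ = 0.560, β₀ = 0.080

Compute the Gram sums: Σt·t = 443, Σt = 49, Σ1 = 7.
And Σt·s = 252, Σs = 28.
So MᵀM·[β₁, β₀]ᵀ = Mᵀs: [[443, 49]; [49, 7]]·[β₁, β₀]ᵀ = [252, 28]ᵀ.
Eliminating β₀: 7·(row 1) − 49·(row 2) gives 700·β₁ = 7·252 − 49·28 = 392, so β₁ = 14/25.
Then β₀ = (28 − 49·(14/25))/7 = 2/25.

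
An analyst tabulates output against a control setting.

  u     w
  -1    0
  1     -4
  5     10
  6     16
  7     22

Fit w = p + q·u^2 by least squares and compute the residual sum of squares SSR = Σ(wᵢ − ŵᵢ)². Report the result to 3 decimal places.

From the data, Σ1 = 5, Σu^2 = 112, Σu^2·u^2 = 4324.
For Mᵀw: Σw = 44, Σu^2·w = 1900.
Determinant 5·4324 − 112² = 9076.
p = (44·4324 − 112·1900)/9076 = -5636/2269; q = (5·1900 − 112·44)/9076 = 1143/2269.
Residuals: 4493/2269, -4583/2269, -249/2269, 792/2269, -453/2269; SSR = 18548/2269.

SSR = 8.175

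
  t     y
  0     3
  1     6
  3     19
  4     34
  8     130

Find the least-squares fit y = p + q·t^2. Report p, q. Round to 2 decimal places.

p = 2.68, q = 1.98

Setting ∂/∂p … = 0 gives: 5·p + 90·q = 192;  90·p + 4434·q = 9041.
Determinant 5·4434 − 90² = 14070.
p = (192·4434 − 90·9041)/14070 = 6273/2345; q = (5·9041 − 90·192)/14070 = 5585/2814.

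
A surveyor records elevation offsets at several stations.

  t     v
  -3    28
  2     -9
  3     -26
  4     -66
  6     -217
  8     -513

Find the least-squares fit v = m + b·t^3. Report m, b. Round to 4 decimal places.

m = -0.2022, b = -1.0022

With design matrix M, MᵀM = [[6, 800]; [800, 314418]] and Mᵀv = [-803, -315282]ᵀ.
Eliminating b: 314418·(row 1) − 800·(row 2) gives 1246508·m = 314418·(-803) − 800·(-315282) = -252054, so m = -126027/623254.
Then b = ((-315282) − 800·(-126027/623254))/314418 = -312323/311627.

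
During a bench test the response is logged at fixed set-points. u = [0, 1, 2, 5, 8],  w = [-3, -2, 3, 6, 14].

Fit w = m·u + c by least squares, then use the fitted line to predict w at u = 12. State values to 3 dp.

ŵ = 21.776

Normal-equation sums: Σu·u = 94, Σu = 16, Σ1 = 5.
Moment sums: Σu·w = 146, Σw = 18.
Normal equations: [[94, 16]; [16, 5]]·[m, c]ᵀ = [146, 18]ᵀ.
Determinant 94·5 − 16² = 214.
m = (146·5 − 16·18)/214 = 221/107; c = (94·18 − 16·146)/214 = -322/107.
At u = 12: ŵ = (221/107)·(12) + (-322/107)·(1) = 2330/107.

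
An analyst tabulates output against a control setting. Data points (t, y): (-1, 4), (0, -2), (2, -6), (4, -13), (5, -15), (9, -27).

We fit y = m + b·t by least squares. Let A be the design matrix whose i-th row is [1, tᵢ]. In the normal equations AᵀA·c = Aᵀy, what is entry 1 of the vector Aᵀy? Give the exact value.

-59

Entry 1 ↔ basis 1, so (Aᵀy)_{1} = Σᵢ yᵢ = (1)·(4) + (1)·(-2) + (1)·(-6) + (1)·(-13) + (1)·(-15) + (1)·(-27) = -59.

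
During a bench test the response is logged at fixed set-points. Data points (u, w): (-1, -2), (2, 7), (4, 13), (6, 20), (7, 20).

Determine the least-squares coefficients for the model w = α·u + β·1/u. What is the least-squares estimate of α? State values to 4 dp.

α = 3.1166

With design matrix M, MᵀM = [[106, 5]; [5, 9601/7056]] and Mᵀw = [328, 1255/84]ᵀ.
Δ = 106·(9601/7056) − 5² = 420653/3528.
α = (328·(9601/7056) − 5·(1255/84))/(420653/3528) = 1311014/420653; β = (106·(1255/84) − 5·328)/(420653/3528) = -198660/420653.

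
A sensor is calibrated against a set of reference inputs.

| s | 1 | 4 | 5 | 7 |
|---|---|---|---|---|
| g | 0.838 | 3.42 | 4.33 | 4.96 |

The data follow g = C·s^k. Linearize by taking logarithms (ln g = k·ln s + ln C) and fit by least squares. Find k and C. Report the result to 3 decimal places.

k = 0.953, C = 0.863

Let Y = ln g. Fitting Y = k·ln s + ln C by least squares:
Σln s = 4.9416, Σ(ln s)² = 8.2987, Σln g = 4.1199, Σln s·ln g = 7.1796.
Equations: 8.2987·k + 4.9416·ln C = 7.1796;  4.9416·k + 4·ln C = 4.1199.
Solving (det = 8.7748): k = 0.95265, ln C = -0.14694, so C = exp(-0.14694) = 0.86334.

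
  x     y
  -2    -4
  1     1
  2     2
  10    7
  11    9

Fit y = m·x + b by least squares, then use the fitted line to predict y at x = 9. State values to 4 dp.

ŷ = 7.0060

The normal equations are: 230·m + 22·b = 182;  22·m + 5·b = 15.
Δ = 230·5 − 22² = 666.
m = (182·5 − 22·15)/666 = 290/333; b = (230·15 − 22·182)/666 = -277/333.
At x = 9: ŷ = (290/333)·(9) + (-277/333)·(1) = 2333/333.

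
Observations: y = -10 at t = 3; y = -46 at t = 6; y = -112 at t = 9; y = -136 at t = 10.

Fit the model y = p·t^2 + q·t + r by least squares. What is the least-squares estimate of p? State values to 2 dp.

p = -1.45

The normal equations are: 17938·p + 1972·q + 226·r = -24418;  1972·p + 226·q + 28·r = -2674;  226·p + 28·q + 4·r = -304.
Inverting the 3×3 Gram matrix, [p, q, r]ᵀ = [-16/11, 39/55, 67/55]ᵀ.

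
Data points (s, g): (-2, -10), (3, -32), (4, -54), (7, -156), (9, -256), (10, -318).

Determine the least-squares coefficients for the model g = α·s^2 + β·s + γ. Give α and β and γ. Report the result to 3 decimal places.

α = -3.053, β = -1.077, γ = -0.309

From the data, Σs^2·s^2 = 19315, Σs^2·s = 2155, Σs^2 = 259, Σs·s = 259, Σs = 31, Σ1 = 6.
Moment sums: Σs^2·g = -61372, Σs·g = -6868, Σg = -826.
Normal equations: [[19315, 2155, 259]; [2155, 259, 31]; [259, 31, 6]]·[α, β, γ]ᵀ = [-61372, -6868, -826]ᵀ.
Solving the 3×3 system (Gaussian elimination) gives α = -52199/17097, β = -18415/17097, γ = -1762/5699.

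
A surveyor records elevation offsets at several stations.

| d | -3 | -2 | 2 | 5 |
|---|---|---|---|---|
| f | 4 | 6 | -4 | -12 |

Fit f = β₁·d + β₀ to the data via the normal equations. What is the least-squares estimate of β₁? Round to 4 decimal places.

From the data, Σd·d = 42, Σd = 2, Σ1 = 4.
And Σd·f = -92, Σf = -6.
XᵀX·[β₁, β₀]ᵀ = Xᵀf becomes [[42, 2]; [2, 4]]·[β₁, β₀]ᵀ = [-92, -6]ᵀ.
Eliminating β₀: 4·(row 1) − 2·(row 2) gives 164·β₁ = 4·(-92) − 2·(-6) = -356, so β₁ = -89/41.
Then β₀ = ((-6) − 2·(-89/41))/4 = -17/41.

β₁ = -2.1707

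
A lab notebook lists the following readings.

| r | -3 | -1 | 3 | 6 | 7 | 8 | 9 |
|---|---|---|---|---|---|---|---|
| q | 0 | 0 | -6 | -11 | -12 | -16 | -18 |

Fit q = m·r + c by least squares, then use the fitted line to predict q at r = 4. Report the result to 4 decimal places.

q̂ = -8.7816

Compute the Gram sums: Σr·r = 249, Σr = 29, Σ1 = 7.
And Σr·q = -458, Σq = -63.
Eliminating c: 7·(row 1) − 29·(row 2) gives 902·m = 7·(-458) − 29·(-63) = -1379, so m = -1379/902.
Then c = ((-63) − 29·(-1379/902))/7 = -2405/902.
At r = 4: q̂ = (-1379/902)·(4) + (-2405/902)·(1) = -7921/902.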